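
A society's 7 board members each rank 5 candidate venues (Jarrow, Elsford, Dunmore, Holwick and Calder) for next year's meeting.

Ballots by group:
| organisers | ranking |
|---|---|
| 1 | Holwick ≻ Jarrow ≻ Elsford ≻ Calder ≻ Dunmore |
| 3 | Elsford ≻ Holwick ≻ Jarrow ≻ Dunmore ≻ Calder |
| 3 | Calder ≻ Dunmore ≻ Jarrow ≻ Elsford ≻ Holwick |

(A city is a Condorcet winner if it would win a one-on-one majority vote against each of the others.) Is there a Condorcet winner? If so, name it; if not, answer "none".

none

Check each pair by majority over 7 ballots:
Jarrow vs Elsford: 4 to 3, Jarrow.
Jarrow vs Dunmore: 1+3 = 4 for Jarrow, 3 for Dunmore — Jarrow by 4–3.
Jarrow vs Holwick: 3 to 4, Holwick.
Jarrow vs Calder: 1+3 = 4 for Jarrow, 3 for Calder — Jarrow by 4–3.
Elsford vs Dunmore: 4 to 3, Elsford.
Elsford vs Holwick: 3+3 = 6 for Elsford, 1 for Holwick — Elsford by 6–1.
Elsford vs Calder: 4 to 3, Elsford.
Dunmore vs Holwick: Dunmore is ranked higher on 3 ballots, Holwick on 4. Holwick wins 4–3.
Dunmore vs Calder: 3 to 4, Calder.
Holwick vs Calder: 1+3 = 4 for Holwick, 3 for Calder — Holwick by 4–3.
No city is unbeaten: Jarrow loses to Holwick; Elsford loses to Jarrow; Dunmore loses to Jarrow; Holwick loses to Elsford; Calder loses to Jarrow. In particular Jarrow > Elsford > Holwick > Jarrow is a majority cycle — no Condorcet winner exists.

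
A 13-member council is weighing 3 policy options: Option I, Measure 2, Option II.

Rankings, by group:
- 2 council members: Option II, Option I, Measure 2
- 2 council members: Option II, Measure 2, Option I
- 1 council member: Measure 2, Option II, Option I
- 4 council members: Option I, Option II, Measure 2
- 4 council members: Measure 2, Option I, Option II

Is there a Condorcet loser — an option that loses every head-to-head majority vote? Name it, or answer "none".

Pairwise majorities:
Option I vs Measure 2: Option I is ranked higher on 2+4 = 6 ballots, Measure 2 on 7. Measure 2 wins 7–6.
Option I vs Option II: Option I is ranked higher on 4+4 = 8 ballots, Option II on 5. Option I wins 8–5.
Measure 2 vs Option II: Option II wins 8–5.
Each option has at least one pairwise win (Option I beats Option II; Measure 2 beats Option I; Option II beats Measure 2) — no Condorcet loser.

none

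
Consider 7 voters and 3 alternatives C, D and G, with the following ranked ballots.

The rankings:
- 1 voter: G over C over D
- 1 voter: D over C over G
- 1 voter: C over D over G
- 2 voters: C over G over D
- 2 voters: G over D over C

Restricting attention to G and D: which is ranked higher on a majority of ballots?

Ballots ranking G above D: 1 + 2 + 2 = 5.
Ballots ranking D above G: 7 − 5 = 2.
G wins the head-to-head 5–2.

G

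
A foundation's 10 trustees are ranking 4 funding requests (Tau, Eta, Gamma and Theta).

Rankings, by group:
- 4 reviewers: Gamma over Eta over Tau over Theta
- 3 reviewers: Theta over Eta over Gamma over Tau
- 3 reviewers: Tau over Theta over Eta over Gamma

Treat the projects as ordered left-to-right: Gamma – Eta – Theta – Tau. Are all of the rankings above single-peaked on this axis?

no

Axis positions: Gamma=1, Eta=2, Theta=3, Tau=4.
Group 1: ranking walks positions 1-2-4-3; Tau is ranked above Theta even though Theta lies between Tau and the peak Gamma on the axis — preferences dip and rise again. Not single-peaked.
Group 2 (peak Theta at position 3): ranking walks positions 3-2-1-4, expanding outward from the peak — single-peaked.
Group 3 (peak Tau at position 4): ranking walks positions 4-3-2-1, expanding outward from the peak — single-peaked.
Group 1 violates single-peakedness, so the profile is not single-peaked on this axis.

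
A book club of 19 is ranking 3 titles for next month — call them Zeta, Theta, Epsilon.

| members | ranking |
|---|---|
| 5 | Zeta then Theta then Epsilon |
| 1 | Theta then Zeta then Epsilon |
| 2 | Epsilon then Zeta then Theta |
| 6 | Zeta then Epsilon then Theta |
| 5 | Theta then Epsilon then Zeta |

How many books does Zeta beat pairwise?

2

Zeta against each rival (19 members):
Zeta–Theta: Zeta 13–6.
Zeta vs Epsilon: 5+1+6 = 12 for Zeta, 7 for Epsilon — Zeta by 12–7.
Zeta beats Theta, Epsilon — 2 pairwise wins.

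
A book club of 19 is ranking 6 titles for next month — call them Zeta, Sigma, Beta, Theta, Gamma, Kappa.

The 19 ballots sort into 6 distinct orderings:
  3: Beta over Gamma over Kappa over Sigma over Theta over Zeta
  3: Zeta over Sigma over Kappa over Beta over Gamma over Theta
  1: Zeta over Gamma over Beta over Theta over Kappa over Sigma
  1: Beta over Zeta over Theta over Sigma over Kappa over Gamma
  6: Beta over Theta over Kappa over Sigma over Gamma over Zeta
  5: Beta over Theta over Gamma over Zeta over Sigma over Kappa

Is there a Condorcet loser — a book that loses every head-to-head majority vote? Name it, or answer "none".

none

Head-to-head results (19 members):
Zeta vs Sigma: Zeta preferred on 3+1+1+5 = 10 ballots; Zeta wins 10–9.
Zeta vs Beta: 4 to 15, Beta.
Zeta vs Theta: Zeta is ranked higher on 3+1+1 = 5 ballots, Theta on 14. Theta wins 14–5.
Zeta vs Gamma: Zeta preferred on 3+1+1 = 5 ballots; Gamma wins 14–5.
Zeta vs Kappa: 10 to 9, Zeta.
Sigma vs Beta: Beta, 16–3.
Sigma vs Theta: Sigma is ranked higher on 3+3 = 6 ballots, Theta on 13. Theta wins 13–6.
Sigma vs Gamma: 3+1+6 = 10 for Sigma, 9 for Gamma — Sigma by 10–9.
Sigma vs Kappa: Kappa, 10–9.
Beta–Theta: Beta 19–0.
Beta vs Gamma: Beta, 18–1.
Beta vs Kappa: Beta, 16–3.
Theta vs Gamma: 1+6+5 = 12 for Theta, 7 for Gamma — Theta by 12–7.
Theta vs Kappa: Theta is ranked higher on 1+1+6+5 = 13 ballots, Kappa on 6. Theta wins 13–6.
Gamma vs Kappa: Kappa, 10–9.
No book is winless: Zeta beats Sigma; Sigma beats Gamma; Beta beats Zeta; Theta beats Zeta; Gamma beats Zeta; Kappa beats Sigma. There is no Condorcet loser.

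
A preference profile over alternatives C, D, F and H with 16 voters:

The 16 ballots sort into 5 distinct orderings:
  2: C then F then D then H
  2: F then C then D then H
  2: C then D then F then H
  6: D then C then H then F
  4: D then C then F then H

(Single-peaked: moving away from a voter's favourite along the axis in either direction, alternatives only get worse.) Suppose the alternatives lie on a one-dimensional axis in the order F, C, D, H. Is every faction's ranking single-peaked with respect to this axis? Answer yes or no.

Axis positions: F=1, C=2, D=3, H=4.
Faction 1 (peak C at position 2): ranking walks positions 2-1-3-4, expanding outward from the peak — single-peaked.
Faction 2 (peak F at position 1): ranking walks positions 1-2-3-4, expanding outward from the peak — single-peaked.
Faction 3 (peak C at position 2): ranking walks positions 2-3-1-4, expanding outward from the peak — single-peaked.
Faction 4 (peak D at position 3): ranking walks positions 3-2-4-1, expanding outward from the peak — single-peaked.
Faction 5 (peak D at position 3): ranking walks positions 3-2-1-4, expanding outward from the peak — single-peaked.
Every ranking is single-peaked on this axis.

yes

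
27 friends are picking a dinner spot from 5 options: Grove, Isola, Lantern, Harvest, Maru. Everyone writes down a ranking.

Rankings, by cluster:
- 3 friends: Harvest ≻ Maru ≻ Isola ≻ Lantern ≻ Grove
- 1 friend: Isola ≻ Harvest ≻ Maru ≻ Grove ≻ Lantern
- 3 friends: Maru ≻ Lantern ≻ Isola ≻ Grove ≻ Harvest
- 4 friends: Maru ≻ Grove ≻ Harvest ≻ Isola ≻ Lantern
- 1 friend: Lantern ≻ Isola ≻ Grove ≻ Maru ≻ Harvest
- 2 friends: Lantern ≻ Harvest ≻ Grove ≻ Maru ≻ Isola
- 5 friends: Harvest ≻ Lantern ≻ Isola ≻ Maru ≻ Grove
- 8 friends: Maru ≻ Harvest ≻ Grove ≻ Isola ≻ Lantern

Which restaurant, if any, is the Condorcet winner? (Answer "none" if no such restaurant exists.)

Maru

Check each pair by majority over 27 ballots:
Grove vs Isola: Grove preferred on 4+2+8 = 14 ballots; Grove wins 14–13.
Grove vs Lantern: 1+4+8 = 13 for Grove, 14 for Lantern — Lantern by 14–13.
Grove vs Harvest: Grove preferred on 3+4+1 = 8 ballots; Harvest wins 19–8.
Grove vs Maru: Grove preferred on 1+2 = 3 ballots; Maru wins 24–3.
Isola vs Lantern: 3+1+4+8 = 16 for Isola, 11 for Lantern — Isola by 16–11.
Isola vs Harvest: Isola preferred on 1+3+1 = 5 ballots; Harvest wins 22–5.
Isola vs Maru: 7 to 20, Maru.
Lantern vs Harvest: Lantern is ranked higher on 3+1+2 = 6 ballots, Harvest on 21. Harvest wins 21–6.
Lantern vs Maru: 1+2+5 = 8 for Lantern, 19 for Maru — Maru by 19–8.
Harvest vs Maru: 11 to 16, Maru.
Maru defeats every rival head-to-head and is the Condorcet winner.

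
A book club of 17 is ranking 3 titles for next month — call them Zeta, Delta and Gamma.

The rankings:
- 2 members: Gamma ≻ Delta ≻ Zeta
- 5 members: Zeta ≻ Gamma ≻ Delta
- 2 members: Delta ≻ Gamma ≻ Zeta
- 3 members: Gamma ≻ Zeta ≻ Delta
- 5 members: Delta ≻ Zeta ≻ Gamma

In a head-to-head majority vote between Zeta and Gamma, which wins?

Ballots ranking Zeta above Gamma: 5 + 5 = 10.
Ballots ranking Gamma above Zeta: 17 − 10 = 7.
Zeta wins the head-to-head 10–7.

Zeta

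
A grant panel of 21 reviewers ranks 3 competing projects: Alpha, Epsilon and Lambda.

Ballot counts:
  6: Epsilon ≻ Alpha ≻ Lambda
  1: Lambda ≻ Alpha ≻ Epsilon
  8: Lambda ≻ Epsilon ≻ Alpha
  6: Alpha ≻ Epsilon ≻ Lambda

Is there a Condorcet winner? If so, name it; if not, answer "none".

Epsilon

Check each pair by majority over 21 ballots:
Alpha vs Epsilon: 1+6 = 7 for Alpha, 14 for Epsilon — Epsilon by 14–7.
Alpha vs Lambda: 12 to 9, Alpha.
Epsilon vs Lambda: 12 to 9, Epsilon.
Epsilon wins every pairwise contest, so Epsilon is the Condorcet winner.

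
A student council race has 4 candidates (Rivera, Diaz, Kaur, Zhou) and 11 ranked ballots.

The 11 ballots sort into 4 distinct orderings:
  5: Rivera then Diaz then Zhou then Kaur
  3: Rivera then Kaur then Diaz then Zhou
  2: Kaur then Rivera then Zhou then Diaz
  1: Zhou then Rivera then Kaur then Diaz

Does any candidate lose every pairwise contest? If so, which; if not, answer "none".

Pairwise majorities:
Rivera vs Diaz: Rivera preferred on 5+3+2+1 = 11 ballots; Rivera wins 11–0.
Rivera vs Kaur: 9 to 2, Rivera.
Rivera vs Zhou: 5+3+2 = 10 for Rivera, 1 for Zhou — Rivera by 10–1.
Diaz–Kaur: Kaur 6–5.
Diaz vs Zhou: 5+3 = 8 for Diaz, 3 for Zhou — Diaz by 8–3.
Kaur vs Zhou: 5 to 6, Zhou.
Each candidate has at least one pairwise win (Rivera beats Diaz; Diaz beats Zhou; Kaur beats Diaz; Zhou beats Kaur) — no Condorcet loser.

none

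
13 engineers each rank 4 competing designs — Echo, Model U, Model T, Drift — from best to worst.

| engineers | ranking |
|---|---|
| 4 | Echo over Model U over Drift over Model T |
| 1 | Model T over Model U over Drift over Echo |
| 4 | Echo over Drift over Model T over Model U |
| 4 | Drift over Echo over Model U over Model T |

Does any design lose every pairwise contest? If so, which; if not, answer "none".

Model T

Head-to-head results (13 engineers):
Echo vs Model U: 12 to 1, Echo.
Echo vs Model T: Echo preferred on 4+4+4 = 12 ballots; Echo wins 12–1.
Echo vs Drift: Echo preferred on 4+4 = 8 ballots; Echo wins 8–5.
Model U vs Model T: Model U wins 8–5.
Model U vs Drift: Drift, 8–5.
Model T vs Drift: Drift wins 12–1.
Model T is beaten in every head-to-head and is the Condorcet loser.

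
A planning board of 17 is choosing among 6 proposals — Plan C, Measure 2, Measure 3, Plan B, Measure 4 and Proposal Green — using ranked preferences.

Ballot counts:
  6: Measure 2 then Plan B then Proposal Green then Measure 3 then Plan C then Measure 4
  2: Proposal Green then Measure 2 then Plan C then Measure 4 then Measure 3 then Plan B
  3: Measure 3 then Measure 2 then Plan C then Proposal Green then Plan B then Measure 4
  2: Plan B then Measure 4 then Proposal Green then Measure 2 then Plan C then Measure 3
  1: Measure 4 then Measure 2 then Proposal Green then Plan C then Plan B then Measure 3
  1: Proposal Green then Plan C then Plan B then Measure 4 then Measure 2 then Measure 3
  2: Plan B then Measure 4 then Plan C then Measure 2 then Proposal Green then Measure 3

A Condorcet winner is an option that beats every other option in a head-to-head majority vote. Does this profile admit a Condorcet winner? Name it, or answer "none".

Measure 2

Check each pair by majority over 17 ballots:
Plan C vs Measure 2: 3 to 14, Measure 2.
Plan C vs Measure 3: Plan C is ranked higher on 2+2+1+1+2 = 8 ballots, Measure 3 on 9. Measure 3 wins 9–8.
Plan C vs Plan B: 2+3+1+1 = 7 for Plan C, 10 for Plan B — Plan B by 10–7.
Plan C vs Measure 4: Plan C is ranked higher on 6+2+3+1 = 12 ballots, Measure 4 on 5. Plan C wins 12–5.
Plan C vs Proposal Green: 3+2 = 5 for Plan C, 12 for Proposal Green — Proposal Green by 12–5.
Measure 2 vs Measure 3: Measure 2 is ranked higher on 6+2+2+1+1+2 = 14 ballots, Measure 3 on 3. Measure 2 wins 14–3.
Measure 2 vs Plan B: Measure 2 is ranked higher on 6+2+3+1 = 12 ballots, Plan B on 5. Measure 2 wins 12–5.
Measure 2 vs Measure 4: Measure 2 preferred on 6+2+3 = 11 ballots; Measure 2 wins 11–6.
Measure 2 vs Proposal Green: Measure 2 preferred on 6+3+1+2 = 12 ballots; Measure 2 wins 12–5.
Measure 3 vs Plan B: Measure 3 preferred on 2+3 = 5 ballots; Plan B wins 12–5.
Measure 3 vs Measure 4: Measure 3 is ranked higher on 6+3 = 9 ballots, Measure 4 on 8. Measure 3 wins 9–8.
Measure 3 vs Proposal Green: Measure 3 preferred on 3 ballots; Proposal Green wins 14–3.
Plan B vs Measure 4: Plan B is ranked higher on 6+3+2+1+2 = 14 ballots, Measure 4 on 3. Plan B wins 14–3.
Plan B vs Proposal Green: Plan B preferred on 6+2+2 = 10 ballots; Plan B wins 10–7.
Measure 4 vs Proposal Green: 2+1+2 = 5 for Measure 4, 12 for Proposal Green — Proposal Green by 12–5.
Measure 2 beats each of Plan C, Measure 3, Plan B, Measure 4, Proposal Green — Measure 2 is the Condorcet winner.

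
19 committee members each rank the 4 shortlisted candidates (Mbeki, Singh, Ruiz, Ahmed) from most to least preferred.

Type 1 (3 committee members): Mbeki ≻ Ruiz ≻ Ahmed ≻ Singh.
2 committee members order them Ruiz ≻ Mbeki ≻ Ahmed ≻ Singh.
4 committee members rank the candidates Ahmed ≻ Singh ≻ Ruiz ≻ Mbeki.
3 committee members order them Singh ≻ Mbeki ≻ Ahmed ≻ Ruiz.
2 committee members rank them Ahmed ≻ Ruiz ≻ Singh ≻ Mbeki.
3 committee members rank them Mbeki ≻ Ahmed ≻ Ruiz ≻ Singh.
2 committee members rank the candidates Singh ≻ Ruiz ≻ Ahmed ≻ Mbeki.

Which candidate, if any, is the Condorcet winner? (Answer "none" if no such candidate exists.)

Check each pair by majority over 19 ballots:
Mbeki vs Singh: 3+2+3 = 8 for Mbeki, 11 for Singh — Singh by 11–8.
Mbeki vs Ruiz: 3+3+3 = 9 for Mbeki, 10 for Ruiz — Ruiz by 10–9.
Mbeki vs Ahmed: 11 to 8, Mbeki.
Singh vs Ruiz: Singh preferred on 4+3+2 = 9 ballots; Ruiz wins 10–9.
Singh vs Ahmed: Singh preferred on 3+2 = 5 ballots; Ahmed wins 14–5.
Ruiz vs Ahmed: 3+2+2 = 7 for Ruiz, 12 for Ahmed — Ahmed by 12–7.
Every candidate loses at least once (Mbeki loses to Singh; Singh loses to Ruiz; Ruiz loses to Ahmed; Ahmed loses to Mbeki). The majority relation contains the cycle Mbeki > Ahmed > Singh > Mbeki, so there is no Condorcet winner.

none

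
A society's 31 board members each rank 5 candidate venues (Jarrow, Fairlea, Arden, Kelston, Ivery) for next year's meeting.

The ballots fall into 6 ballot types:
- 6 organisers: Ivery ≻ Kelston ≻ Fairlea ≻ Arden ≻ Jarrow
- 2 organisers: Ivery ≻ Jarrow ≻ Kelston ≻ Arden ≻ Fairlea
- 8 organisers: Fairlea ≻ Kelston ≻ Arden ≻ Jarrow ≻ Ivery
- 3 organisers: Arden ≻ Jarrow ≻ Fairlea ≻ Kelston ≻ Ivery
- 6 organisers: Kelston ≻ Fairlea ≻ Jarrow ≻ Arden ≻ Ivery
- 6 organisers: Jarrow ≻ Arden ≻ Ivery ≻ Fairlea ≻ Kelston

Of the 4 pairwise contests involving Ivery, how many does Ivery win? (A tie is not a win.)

Ivery against each rival (31 organisers):
Ivery vs Jarrow: 8 to 23, Jarrow.
Ivery vs Fairlea: Fairlea, 17–14.
Ivery vs Arden: Arden wins 23–8.
Ivery vs Kelston: Ivery preferred on 6+2+6 = 14 ballots; Kelston wins 17–14.
Ivery beats no one; loses to Jarrow, Fairlea, Arden, Kelston — 0 pairwise wins.

0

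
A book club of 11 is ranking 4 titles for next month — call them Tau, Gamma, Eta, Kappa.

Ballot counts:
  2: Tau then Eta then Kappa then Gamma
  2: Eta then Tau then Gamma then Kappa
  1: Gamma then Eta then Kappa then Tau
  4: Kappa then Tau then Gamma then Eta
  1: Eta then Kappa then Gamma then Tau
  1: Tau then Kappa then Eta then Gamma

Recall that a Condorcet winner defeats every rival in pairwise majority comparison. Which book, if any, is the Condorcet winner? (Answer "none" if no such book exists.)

Check each pair by majority over 11 ballots:
Tau–Gamma: Tau 9–2.
Tau vs Eta: Tau wins 7–4.
Tau vs Kappa: Kappa wins 6–5.
Gamma–Eta: Eta 6–5.
Gamma vs Kappa: Gamma is ranked higher on 2+1 = 3 ballots, Kappa on 8. Kappa wins 8–3.
Eta–Kappa: Eta 6–5.
No book is unbeaten: Tau loses to Kappa; Gamma loses to Tau; Eta loses to Tau; Kappa loses to Eta. In particular Tau beats Eta beats Kappa beats Tau is a majority cycle — no Condorcet winner exists.

none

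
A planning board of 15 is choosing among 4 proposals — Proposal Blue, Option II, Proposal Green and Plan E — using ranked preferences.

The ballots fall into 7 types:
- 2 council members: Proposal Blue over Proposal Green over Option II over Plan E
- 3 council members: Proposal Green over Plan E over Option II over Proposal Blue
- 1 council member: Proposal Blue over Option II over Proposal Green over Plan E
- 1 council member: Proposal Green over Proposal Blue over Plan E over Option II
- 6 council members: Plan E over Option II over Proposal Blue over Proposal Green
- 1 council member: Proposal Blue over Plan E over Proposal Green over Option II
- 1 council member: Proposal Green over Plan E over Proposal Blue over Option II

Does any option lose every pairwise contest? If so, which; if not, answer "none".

Head-to-head results (15 council members):
Proposal Blue vs Option II: Option II wins 9–6.
Proposal Blue vs Proposal Green: Proposal Blue is ranked higher on 2+1+6+1 = 10 ballots, Proposal Green on 5. Proposal Blue wins 10–5.
Proposal Blue vs Plan E: Plan E, 10–5.
Option II vs Proposal Green: Option II preferred on 1+6 = 7 ballots; Proposal Green wins 8–7.
Option II vs Plan E: Option II is ranked higher on 2+1 = 3 ballots, Plan E on 12. Plan E wins 12–3.
Proposal Green vs Plan E: 8 to 7, Proposal Green.
No option is winless: Proposal Blue beats Proposal Green; Option II beats Proposal Blue; Proposal Green beats Option II; Plan E beats Proposal Blue. There is no Condorcet loser.

none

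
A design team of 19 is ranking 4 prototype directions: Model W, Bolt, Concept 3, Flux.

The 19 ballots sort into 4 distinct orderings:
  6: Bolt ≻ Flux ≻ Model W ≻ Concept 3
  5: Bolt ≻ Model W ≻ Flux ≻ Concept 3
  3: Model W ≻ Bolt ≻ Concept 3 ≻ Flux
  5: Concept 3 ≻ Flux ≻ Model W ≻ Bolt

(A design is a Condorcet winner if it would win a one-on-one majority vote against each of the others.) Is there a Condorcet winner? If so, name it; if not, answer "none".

Bolt

Head-to-head results (19 engineers):
Model W vs Bolt: 8 to 11, Bolt.
Model W vs Concept 3: Model W, 14–5.
Model W vs Flux: 8 to 11, Flux.
Bolt vs Concept 3: Bolt preferred on 6+5+3 = 14 ballots; Bolt wins 14–5.
Bolt vs Flux: Bolt, 14–5.
Concept 3 vs Flux: Concept 3 preferred on 3+5 = 8 ballots; Flux wins 11–8.
Bolt defeats every rival head-to-head and is the Condorcet winner.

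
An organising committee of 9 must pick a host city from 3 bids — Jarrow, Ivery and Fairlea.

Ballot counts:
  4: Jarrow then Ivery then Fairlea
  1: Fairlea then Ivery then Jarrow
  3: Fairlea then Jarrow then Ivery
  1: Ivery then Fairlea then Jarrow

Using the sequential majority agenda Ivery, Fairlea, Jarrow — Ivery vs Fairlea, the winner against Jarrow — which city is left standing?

Round 1: Ivery vs Fairlea — 5–4, Ivery advances.
Round 2: Ivery vs Jarrow — 2–7, Jarrow advances.
Jarrow survives the agenda.

Jarrow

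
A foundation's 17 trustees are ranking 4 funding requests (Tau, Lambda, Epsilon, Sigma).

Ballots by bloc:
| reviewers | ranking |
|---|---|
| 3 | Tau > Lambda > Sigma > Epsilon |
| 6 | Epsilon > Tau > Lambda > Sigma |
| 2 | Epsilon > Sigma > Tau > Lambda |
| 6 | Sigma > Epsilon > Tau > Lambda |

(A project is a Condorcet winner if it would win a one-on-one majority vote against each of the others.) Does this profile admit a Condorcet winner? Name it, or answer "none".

Head-to-head results (17 reviewers):
Tau vs Lambda: 3+6+2+6 = 17 for Tau, 0 for Lambda — Tau by 17–0.
Tau vs Epsilon: 3 for Tau, 14 for Epsilon — Epsilon by 14–3.
Tau vs Sigma: 9 to 8, Tau.
Lambda vs Epsilon: Lambda preferred on 3 ballots; Epsilon wins 14–3.
Lambda vs Sigma: 3+6 = 9 for Lambda, 8 for Sigma — Lambda by 9–8.
Epsilon vs Sigma: 6+2 = 8 for Epsilon, 9 for Sigma — Sigma by 9–8.
Every project loses at least once (Tau loses to Epsilon; Lambda loses to Tau; Epsilon loses to Sigma; Sigma loses to Tau). The majority relation contains the cycle Tau → Sigma → Epsilon → Tau, so there is no Condorcet winner.

none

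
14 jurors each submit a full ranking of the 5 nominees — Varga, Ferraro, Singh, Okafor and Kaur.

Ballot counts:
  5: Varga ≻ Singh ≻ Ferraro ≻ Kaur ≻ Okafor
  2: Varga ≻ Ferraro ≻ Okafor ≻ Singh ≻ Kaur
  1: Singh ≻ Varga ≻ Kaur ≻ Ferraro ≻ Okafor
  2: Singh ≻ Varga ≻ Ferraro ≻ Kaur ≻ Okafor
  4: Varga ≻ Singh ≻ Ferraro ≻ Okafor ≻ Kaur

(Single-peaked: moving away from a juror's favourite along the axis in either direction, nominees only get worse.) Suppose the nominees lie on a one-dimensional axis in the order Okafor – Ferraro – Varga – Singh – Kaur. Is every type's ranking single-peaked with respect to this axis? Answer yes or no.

yes

Axis positions: Okafor=1, Ferraro=2, Varga=3, Singh=4, Kaur=5.
Type 1 (peak Varga at position 3): ranking walks positions 3-4-2-5-1, expanding outward from the peak — single-peaked.
Type 2 (peak Varga at position 3): ranking walks positions 3-2-1-4-5, expanding outward from the peak — single-peaked.
Type 3 (peak Singh at position 4): ranking walks positions 4-3-5-2-1, expanding outward from the peak — single-peaked.
Type 4 (peak Singh at position 4): ranking walks positions 4-3-2-5-1, expanding outward from the peak — single-peaked.
Type 5 (peak Varga at position 3): ranking walks positions 3-4-2-1-5, expanding outward from the peak — single-peaked.
Every ranking is single-peaked on this axis.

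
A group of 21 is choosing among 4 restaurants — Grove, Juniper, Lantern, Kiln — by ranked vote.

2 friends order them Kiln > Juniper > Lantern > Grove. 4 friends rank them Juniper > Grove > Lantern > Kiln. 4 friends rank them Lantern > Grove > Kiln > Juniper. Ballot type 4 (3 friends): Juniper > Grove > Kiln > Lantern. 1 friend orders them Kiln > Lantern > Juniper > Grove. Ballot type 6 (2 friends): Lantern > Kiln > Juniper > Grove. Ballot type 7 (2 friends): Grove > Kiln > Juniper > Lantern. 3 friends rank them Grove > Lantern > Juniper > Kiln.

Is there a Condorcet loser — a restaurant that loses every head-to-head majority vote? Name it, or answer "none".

none

Head-to-head results (21 friends):
Grove vs Juniper: Grove preferred on 4+2+3 = 9 ballots; Juniper wins 12–9.
Grove vs Lantern: Grove is ranked higher on 4+3+2+3 = 12 ballots, Lantern on 9. Grove wins 12–9.
Grove vs Kiln: Grove preferred on 4+4+3+2+3 = 16 ballots; Grove wins 16–5.
Juniper–Lantern: Juniper 11–10.
Juniper vs Kiln: 4+3+3 = 10 for Juniper, 11 for Kiln — Kiln by 11–10.
Lantern vs Kiln: Lantern wins 13–8.
Every restaurant wins at least one matchup (Grove beats Lantern; Juniper beats Grove; Lantern beats Kiln; Kiln beats Juniper), so there is no Condorcet loser.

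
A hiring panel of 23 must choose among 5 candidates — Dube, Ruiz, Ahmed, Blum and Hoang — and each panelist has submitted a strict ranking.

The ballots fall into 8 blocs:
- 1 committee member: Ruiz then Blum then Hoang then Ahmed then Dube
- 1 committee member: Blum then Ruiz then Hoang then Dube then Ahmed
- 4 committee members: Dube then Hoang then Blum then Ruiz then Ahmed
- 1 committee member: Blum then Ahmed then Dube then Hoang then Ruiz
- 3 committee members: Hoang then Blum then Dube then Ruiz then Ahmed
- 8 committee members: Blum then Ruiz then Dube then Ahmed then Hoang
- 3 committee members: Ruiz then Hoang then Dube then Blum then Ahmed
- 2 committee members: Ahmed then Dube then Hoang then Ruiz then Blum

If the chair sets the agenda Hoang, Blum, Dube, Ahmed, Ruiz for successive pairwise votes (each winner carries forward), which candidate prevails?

Round 1: Hoang vs Blum — 12–11, Hoang advances.
Round 2: Hoang vs Dube — 8–15, Dube advances.
Round 3: Dube vs Ahmed — 19–4, Dube advances.
Round 4: Dube vs Ruiz — 10–13, Ruiz advances.
The agenda winner is Ruiz.

Ruiz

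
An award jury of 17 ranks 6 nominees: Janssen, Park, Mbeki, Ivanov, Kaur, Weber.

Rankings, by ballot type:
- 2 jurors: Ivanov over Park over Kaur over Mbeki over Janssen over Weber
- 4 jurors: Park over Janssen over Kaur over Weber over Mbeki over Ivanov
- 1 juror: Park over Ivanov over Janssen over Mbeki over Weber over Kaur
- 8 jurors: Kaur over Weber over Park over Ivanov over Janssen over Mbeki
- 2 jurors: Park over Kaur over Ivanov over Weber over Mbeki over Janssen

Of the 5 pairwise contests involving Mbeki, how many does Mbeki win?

Mbeki against each rival (17 jurors):
Mbeki vs Janssen: Mbeki preferred on 2+2 = 4 ballots; Janssen wins 13–4.
Mbeki–Park: Park 17–0.
Mbeki vs Ivanov: Ivanov, 13–4.
Mbeki vs Kaur: Kaur, 16–1.
Mbeki vs Weber: Mbeki is ranked higher on 2+1 = 3 ballots, Weber on 14. Weber wins 14–3.
Mbeki beats no one; loses to Janssen, Park, Ivanov, Kaur, Weber — 0 pairwise wins.

0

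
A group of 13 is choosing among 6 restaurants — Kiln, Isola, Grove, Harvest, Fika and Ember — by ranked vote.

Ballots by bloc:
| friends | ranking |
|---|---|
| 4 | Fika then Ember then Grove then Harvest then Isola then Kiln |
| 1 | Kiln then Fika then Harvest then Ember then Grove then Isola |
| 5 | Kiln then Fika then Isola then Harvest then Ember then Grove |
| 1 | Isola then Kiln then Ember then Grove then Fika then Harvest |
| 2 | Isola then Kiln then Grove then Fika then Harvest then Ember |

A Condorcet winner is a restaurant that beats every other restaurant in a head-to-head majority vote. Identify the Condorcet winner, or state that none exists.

Pairwise majorities:
Kiln vs Isola: Kiln preferred on 1+5 = 6 ballots; Isola wins 7–6.
Kiln vs Grove: 9 to 4, Kiln.
Kiln vs Harvest: Kiln wins 9–4.
Kiln vs Fika: 1+5+1+2 = 9 for Kiln, 4 for Fika — Kiln by 9–4.
Kiln vs Ember: Kiln wins 9–4.
Isola vs Grove: Isola wins 8–5.
Isola–Harvest: Isola 8–5.
Isola vs Fika: 3 to 10, Fika.
Isola vs Ember: Isola, 8–5.
Grove vs Harvest: Grove, 7–6.
Grove vs Fika: Fika, 10–3.
Grove vs Ember: Grove preferred on 2 ballots; Ember wins 11–2.
Harvest vs Fika: 0 to 13, Fika.
Harvest vs Ember: 8 to 5, Harvest.
Fika vs Ember: Fika preferred on 4+1+5+2 = 12 ballots; Fika wins 12–1.
No restaurant is unbeaten: Kiln loses to Isola; Isola loses to Fika; Grove loses to Kiln; Harvest loses to Kiln; Fika loses to Kiln; Ember loses to Kiln. In particular Kiln beats Fika beats Isola beats Kiln is a majority cycle — no Condorcet winner exists.

none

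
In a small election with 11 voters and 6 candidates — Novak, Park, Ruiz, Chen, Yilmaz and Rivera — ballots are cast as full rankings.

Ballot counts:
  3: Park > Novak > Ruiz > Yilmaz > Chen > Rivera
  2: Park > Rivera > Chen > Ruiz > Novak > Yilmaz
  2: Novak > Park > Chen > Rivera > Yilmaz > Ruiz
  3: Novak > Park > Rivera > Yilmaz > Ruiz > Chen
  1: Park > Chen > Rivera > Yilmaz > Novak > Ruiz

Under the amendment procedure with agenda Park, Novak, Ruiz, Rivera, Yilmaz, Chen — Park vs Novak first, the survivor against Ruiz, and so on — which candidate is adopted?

Park

Round 1: Park vs Novak — 6–5, Park advances.
Round 2: Park vs Ruiz — 11–0, Park advances.
Round 3: Park vs Rivera — 11–0, Park advances.
Round 4: Park vs Yilmaz — 11–0, Park advances.
Round 5: Park vs Chen — 11–0, Park advances.
Park survives the agenda.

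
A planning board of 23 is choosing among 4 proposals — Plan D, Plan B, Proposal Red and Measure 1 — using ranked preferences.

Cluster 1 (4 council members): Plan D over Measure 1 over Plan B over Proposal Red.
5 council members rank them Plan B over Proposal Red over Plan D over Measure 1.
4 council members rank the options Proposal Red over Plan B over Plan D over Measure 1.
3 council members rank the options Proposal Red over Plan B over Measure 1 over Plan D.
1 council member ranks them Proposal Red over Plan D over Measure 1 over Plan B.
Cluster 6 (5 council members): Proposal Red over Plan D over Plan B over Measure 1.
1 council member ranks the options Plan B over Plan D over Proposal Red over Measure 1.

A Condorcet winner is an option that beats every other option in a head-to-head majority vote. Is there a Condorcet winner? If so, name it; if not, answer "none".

Check each pair by majority over 23 ballots:
Plan D vs Plan B: Plan B wins 13–10.
Plan D–Proposal Red: Proposal Red 18–5.
Plan D vs Measure 1: Plan D, 20–3.
Plan B vs Proposal Red: Proposal Red, 13–10.
Plan B vs Measure 1: Plan B, 18–5.
Proposal Red vs Measure 1: Proposal Red, 19–4.
Only Proposal Red has no losses; Proposal Red is the Condorcet winner.

Proposal Red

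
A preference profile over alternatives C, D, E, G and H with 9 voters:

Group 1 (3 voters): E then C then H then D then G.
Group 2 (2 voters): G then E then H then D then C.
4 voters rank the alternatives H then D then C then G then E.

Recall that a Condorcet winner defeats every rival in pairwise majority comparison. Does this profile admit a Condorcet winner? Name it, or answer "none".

none

Check each pair by majority over 9 ballots:
C–D: D 6–3.
C vs E: E, 5–4.
C–G: C 7–2.
C vs H: H, 6–3.
D vs E: E, 5–4.
D–G: D 7–2.
D vs H: H wins 9–0.
E–G: G 6–3.
E vs H: E wins 5–4.
G–H: H 7–2.
No alternative is unbeaten: C loses to D; D loses to E; E loses to G; G loses to C; H loses to E. In particular C > G > E > C is a majority cycle — no Condorcet winner exists.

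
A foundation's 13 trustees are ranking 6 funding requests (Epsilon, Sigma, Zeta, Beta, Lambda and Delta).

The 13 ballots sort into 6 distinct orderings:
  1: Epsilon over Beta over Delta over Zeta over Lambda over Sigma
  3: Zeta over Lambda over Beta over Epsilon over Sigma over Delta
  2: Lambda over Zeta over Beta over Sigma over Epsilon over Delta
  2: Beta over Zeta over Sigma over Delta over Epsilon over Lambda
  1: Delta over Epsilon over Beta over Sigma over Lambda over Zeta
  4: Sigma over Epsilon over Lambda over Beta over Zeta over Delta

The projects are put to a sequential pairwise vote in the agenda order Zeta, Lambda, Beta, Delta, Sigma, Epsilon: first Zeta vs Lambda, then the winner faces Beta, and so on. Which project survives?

Sigma

Round 1: Zeta vs Lambda — 6–7, Lambda advances.
Round 2: Lambda vs Beta — 9–4, Lambda advances.
Round 3: Lambda vs Delta — 9–4, Lambda advances.
Round 4: Lambda vs Sigma — 6–7, Sigma advances.
Round 5: Sigma vs Epsilon — 8–5, Sigma advances.
Sigma survives the agenda.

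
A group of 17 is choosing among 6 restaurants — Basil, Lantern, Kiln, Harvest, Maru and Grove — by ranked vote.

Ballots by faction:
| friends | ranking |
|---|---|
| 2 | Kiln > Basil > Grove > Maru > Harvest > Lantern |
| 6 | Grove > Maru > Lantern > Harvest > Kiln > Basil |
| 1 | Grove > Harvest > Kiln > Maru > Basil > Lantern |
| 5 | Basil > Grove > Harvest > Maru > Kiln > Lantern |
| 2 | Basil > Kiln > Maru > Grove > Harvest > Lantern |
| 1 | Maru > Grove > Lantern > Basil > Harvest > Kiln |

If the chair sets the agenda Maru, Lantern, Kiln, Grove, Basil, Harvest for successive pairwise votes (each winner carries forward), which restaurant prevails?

Basil

Round 1: Maru vs Lantern — 17–0, Maru advances.
Round 2: Maru vs Kiln — 12–5, Maru advances.
Round 3: Maru vs Grove — 3–14, Grove advances.
Round 4: Grove vs Basil — 8–9, Basil advances.
Round 5: Basil vs Harvest — 10–7, Basil advances.
Basil survives the agenda.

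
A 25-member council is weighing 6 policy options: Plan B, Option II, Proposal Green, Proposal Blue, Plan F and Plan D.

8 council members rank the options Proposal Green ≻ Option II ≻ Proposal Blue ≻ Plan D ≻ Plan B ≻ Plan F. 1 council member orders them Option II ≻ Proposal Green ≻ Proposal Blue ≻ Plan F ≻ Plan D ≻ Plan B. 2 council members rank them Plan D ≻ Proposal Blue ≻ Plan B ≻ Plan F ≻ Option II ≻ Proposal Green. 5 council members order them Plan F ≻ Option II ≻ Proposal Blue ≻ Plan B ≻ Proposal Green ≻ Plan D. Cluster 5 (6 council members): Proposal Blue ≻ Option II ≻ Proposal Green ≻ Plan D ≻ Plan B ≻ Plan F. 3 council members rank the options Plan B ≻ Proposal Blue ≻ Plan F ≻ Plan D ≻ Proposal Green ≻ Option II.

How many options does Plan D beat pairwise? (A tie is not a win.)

2

Plan D against each rival (25 council members):
Plan D vs Plan B: 8+1+2+6 = 17 for Plan D, 8 for Plan B — Plan D by 17–8.
Plan D vs Option II: Option II wins 20–5.
Plan D vs Proposal Green: Proposal Green wins 20–5.
Plan D–Proposal Blue: Proposal Blue 23–2.
Plan D vs Plan F: 16 to 9, Plan D.
Plan D beats Plan B, Plan F; loses to Option II, Proposal Green, Proposal Blue — 2 pairwise wins.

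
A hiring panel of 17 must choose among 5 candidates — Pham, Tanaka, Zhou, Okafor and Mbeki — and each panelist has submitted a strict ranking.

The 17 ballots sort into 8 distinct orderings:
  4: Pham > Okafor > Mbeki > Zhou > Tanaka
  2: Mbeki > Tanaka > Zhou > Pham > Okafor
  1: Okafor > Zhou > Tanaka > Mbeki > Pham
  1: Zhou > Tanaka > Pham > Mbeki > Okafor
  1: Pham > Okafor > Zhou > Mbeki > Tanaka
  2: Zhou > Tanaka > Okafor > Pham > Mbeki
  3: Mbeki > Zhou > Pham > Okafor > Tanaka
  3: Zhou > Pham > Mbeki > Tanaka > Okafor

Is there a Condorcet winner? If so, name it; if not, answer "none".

Head-to-head results (17 committee members):
Pham–Tanaka: Pham 11–6.
Pham vs Zhou: 5 to 12, Zhou.
Pham vs Okafor: Pham wins 14–3.
Pham vs Mbeki: 4+1+1+2+3 = 11 for Pham, 6 for Mbeki — Pham by 11–6.
Tanaka vs Zhou: Zhou wins 15–2.
Tanaka vs Okafor: 8 to 9, Okafor.
Tanaka vs Mbeki: Tanaka preferred on 1+1+2 = 4 ballots; Mbeki wins 13–4.
Zhou vs Okafor: Zhou, 11–6.
Zhou vs Mbeki: Zhou is ranked higher on 1+1+1+2+3 = 8 ballots, Mbeki on 9. Mbeki wins 9–8.
Okafor vs Mbeki: Mbeki wins 9–8.
No candidate is unbeaten: Pham loses to Zhou; Tanaka loses to Pham; Zhou loses to Mbeki; Okafor loses to Pham; Mbeki loses to Pham. In particular Pham > Mbeki > Zhou > Pham is a majority cycle — no Condorcet winner exists.

none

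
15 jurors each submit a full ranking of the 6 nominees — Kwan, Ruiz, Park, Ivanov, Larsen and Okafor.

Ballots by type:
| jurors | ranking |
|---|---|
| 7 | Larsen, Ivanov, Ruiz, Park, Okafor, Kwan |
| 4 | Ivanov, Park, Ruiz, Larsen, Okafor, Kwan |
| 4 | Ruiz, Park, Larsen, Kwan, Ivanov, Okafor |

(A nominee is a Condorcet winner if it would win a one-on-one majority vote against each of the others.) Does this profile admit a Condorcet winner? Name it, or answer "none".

none

Pairwise majorities:
Kwan vs Ruiz: Kwan preferred on 0 ballots; Ruiz wins 15–0.
Kwan vs Park: Park, 15–0.
Kwan vs Ivanov: Kwan is ranked higher on 4 ballots, Ivanov on 11. Ivanov wins 11–4.
Kwan vs Larsen: 0 to 15, Larsen.
Kwan vs Okafor: Kwan preferred on 4 ballots; Okafor wins 11–4.
Ruiz vs Park: Ruiz wins 11–4.
Ruiz vs Ivanov: Ivanov, 11–4.
Ruiz vs Larsen: 8 to 7, Ruiz.
Ruiz vs Okafor: Ruiz wins 15–0.
Park vs Ivanov: Park is ranked higher on 4 ballots, Ivanov on 11. Ivanov wins 11–4.
Park vs Larsen: Park is ranked higher on 4+4 = 8 ballots, Larsen on 7. Park wins 8–7.
Park vs Okafor: Park is ranked higher on 7+4+4 = 15 ballots, Okafor on 0. Park wins 15–0.
Ivanov vs Larsen: Ivanov preferred on 4 ballots; Larsen wins 11–4.
Ivanov vs Okafor: Ivanov preferred on 7+4+4 = 15 ballots; Ivanov wins 15–0.
Larsen vs Okafor: Larsen preferred on 7+4+4 = 15 ballots; Larsen wins 15–0.
No nominee is unbeaten: Kwan loses to Ruiz; Ruiz loses to Ivanov; Park loses to Ruiz; Ivanov loses to Larsen; Larsen loses to Ruiz; Okafor loses to Ruiz. In particular Ruiz beats Larsen beats Ivanov beats Ruiz is a majority cycle — no Condorcet winner exists.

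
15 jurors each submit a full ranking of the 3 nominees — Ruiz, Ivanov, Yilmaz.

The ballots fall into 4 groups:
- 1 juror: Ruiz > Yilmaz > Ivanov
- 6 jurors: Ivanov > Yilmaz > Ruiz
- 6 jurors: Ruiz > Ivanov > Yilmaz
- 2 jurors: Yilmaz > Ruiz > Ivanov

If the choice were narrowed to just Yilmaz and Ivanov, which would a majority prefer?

Ivanov

Ballots ranking Yilmaz above Ivanov: 1 + 2 = 3.
Ballots ranking Ivanov above Yilmaz: 15 − 3 = 12.
Ivanov wins the head-to-head 12–3.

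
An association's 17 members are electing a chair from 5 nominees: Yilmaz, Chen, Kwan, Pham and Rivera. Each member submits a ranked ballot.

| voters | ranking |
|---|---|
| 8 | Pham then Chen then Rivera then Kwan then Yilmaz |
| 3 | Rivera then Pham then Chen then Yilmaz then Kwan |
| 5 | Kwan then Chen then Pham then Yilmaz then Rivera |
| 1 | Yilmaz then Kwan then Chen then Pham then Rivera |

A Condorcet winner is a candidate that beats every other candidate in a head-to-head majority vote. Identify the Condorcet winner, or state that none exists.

Pham

Head-to-head results (17 voters):
Yilmaz vs Chen: Yilmaz preferred on 1 ballot; Chen wins 16–1.
Yilmaz vs Kwan: Yilmaz preferred on 3+1 = 4 ballots; Kwan wins 13–4.
Yilmaz vs Pham: 1 to 16, Pham.
Yilmaz vs Rivera: Yilmaz preferred on 5+1 = 6 ballots; Rivera wins 11–6.
Chen vs Kwan: 11 to 6, Chen.
Chen vs Pham: 6 to 11, Pham.
Chen vs Rivera: 8+5+1 = 14 for Chen, 3 for Rivera — Chen by 14–3.
Kwan vs Pham: Kwan is ranked higher on 5+1 = 6 ballots, Pham on 11. Pham wins 11–6.
Kwan vs Rivera: Kwan is ranked higher on 5+1 = 6 ballots, Rivera on 11. Rivera wins 11–6.
Pham vs Rivera: Pham preferred on 8+5+1 = 14 ballots; Pham wins 14–3.
Pham beats each of Yilmaz, Chen, Kwan, Rivera — Pham is the Condorcet winner.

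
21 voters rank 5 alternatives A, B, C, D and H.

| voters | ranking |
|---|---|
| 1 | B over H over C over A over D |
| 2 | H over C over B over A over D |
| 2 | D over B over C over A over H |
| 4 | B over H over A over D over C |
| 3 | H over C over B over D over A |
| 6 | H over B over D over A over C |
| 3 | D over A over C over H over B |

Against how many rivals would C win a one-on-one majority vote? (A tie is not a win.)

0

C against each rival (21 voters):
C vs A: C preferred on 1+2+2+3 = 8 ballots; A wins 13–8.
C vs B: B, 13–8.
C vs D: 6 to 15, D.
C–H: H 16–5.
C beats no one; loses to A, B, D, H — 0 pairwise wins.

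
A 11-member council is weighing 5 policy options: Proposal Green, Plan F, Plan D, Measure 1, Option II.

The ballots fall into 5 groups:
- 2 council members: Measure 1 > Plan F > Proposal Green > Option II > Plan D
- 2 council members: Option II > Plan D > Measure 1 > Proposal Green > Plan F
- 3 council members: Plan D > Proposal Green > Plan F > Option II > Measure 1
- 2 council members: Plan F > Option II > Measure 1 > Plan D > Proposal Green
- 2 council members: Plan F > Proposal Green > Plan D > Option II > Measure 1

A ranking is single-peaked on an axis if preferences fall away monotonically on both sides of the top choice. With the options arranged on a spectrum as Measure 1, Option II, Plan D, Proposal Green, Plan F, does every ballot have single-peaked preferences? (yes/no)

Axis positions: Measure 1=1, Option II=2, Plan D=3, Proposal Green=4, Plan F=5.
Group 1: ranking walks positions 1-5-4-2-3; Plan F is ranked above Option II even though Option II lies between Plan F and the peak Measure 1 on the axis — preferences dip and rise again. Not single-peaked.
Group 2 (peak Option II at position 2): ranking walks positions 2-3-1-4-5, expanding outward from the peak — single-peaked.
Group 3 (peak Plan D at position 3): ranking walks positions 3-4-5-2-1, expanding outward from the peak — single-peaked.
Group 4: ranking walks positions 5-2-1-3-4; Option II is ranked above Proposal Green even though Proposal Green lies between Option II and the peak Plan F on the axis — preferences dip and rise again. Not single-peaked.
Group 5 (peak Plan F at position 5): ranking walks positions 5-4-3-2-1, expanding outward from the peak — single-peaked.
Group 1 violates single-peakedness, so the profile is not single-peaked on this axis.

no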